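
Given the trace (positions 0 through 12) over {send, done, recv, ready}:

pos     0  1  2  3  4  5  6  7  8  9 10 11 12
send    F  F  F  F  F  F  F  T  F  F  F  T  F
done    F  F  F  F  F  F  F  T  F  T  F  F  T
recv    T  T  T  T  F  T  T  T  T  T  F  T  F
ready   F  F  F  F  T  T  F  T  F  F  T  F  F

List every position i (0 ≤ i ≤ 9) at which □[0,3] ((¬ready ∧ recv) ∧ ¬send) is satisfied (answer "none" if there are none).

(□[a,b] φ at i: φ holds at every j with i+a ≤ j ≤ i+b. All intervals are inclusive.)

0

Evaluate at each i in [0,9]:
  i=0: ✓ (all of [0,3])
  i=1: ✗ (fails at j=4)
  i=2: ✗ (fails at j=4)
  i=3: ✗ (fails at j=4)
  i=4: ✗ (fails at j=4)
  i=5: ✗ (fails at j=5)
  i=6: ✗ (fails at j=7)
  i=7: ✗ (fails at j=7)
  i=8: ✗ (fails at j=10)
  i=9: ✗ (fails at j=10)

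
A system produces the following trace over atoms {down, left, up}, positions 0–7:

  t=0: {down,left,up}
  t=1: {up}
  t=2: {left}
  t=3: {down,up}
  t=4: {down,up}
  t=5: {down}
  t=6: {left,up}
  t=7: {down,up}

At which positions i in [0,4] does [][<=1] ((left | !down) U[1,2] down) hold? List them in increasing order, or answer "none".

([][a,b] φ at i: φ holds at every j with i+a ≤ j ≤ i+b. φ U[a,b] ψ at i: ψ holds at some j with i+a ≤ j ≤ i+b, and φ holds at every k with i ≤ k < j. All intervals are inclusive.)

Evaluate at each i in [0,4]:
  i=0: ✗ (fails at j=0)
  i=1: ✓ (all of [1,2])
  i=2: ✗ (fails at j=3)
  i=3: ✗ (fails at j=3)
  i=4: ✗ (fails at j=4)

1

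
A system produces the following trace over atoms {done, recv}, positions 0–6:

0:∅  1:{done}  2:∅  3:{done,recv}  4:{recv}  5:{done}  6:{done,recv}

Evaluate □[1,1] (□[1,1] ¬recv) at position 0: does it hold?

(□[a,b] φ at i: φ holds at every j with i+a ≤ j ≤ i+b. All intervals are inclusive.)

Check □[1,1] ¬recv at every j in [1,1]:
  j=1: holds on [2,2]
All positions satisfy it → formula holds.

Holds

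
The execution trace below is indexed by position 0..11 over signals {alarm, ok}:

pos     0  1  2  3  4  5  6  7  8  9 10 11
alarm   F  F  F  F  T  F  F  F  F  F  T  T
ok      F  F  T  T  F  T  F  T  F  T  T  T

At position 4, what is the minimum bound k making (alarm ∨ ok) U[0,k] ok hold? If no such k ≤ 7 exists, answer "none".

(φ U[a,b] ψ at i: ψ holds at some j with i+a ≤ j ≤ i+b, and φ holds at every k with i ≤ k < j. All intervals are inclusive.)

Need earliest j ≥ 4 with ok, and (alarm ∨ ok) at every k in [4,j-1].
  j=4: rhs fails.
  j=5: rhs holds; lhs holds on [4,4]. k = 1.

1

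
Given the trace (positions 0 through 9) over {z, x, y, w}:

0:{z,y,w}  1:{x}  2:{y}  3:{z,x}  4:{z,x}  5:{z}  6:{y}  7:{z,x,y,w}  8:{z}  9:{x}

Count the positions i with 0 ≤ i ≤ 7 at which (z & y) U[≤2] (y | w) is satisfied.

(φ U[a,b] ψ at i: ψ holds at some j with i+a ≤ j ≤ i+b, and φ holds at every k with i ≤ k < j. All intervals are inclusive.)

Evaluate at each i in [0,7]:
  i=0: ✓ (rhs at j=0)
  i=1: ✗ (lhs fails at k=1 before rhs at j=2)
  i=2: ✓ (rhs at j=2)
  i=3: ✗ (no rhs in [3,5])
  i=4: ✗ (lhs fails at k=4 before rhs at j=6)
  i=5: ✗ (lhs fails at k=5 before rhs at j=6)
  i=6: ✓ (rhs at j=6)
  i=7: ✓ (rhs at j=7)
Positions where it holds: {0, 2, 6, 7} → 4.

4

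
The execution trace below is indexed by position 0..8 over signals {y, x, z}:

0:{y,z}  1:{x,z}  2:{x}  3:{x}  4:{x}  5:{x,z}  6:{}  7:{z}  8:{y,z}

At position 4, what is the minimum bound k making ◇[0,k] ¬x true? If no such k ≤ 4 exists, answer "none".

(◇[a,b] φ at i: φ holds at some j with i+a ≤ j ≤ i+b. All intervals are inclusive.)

2

Scan j = 4,5,… for ¬x:
  j=4: fails
  j=5: fails
  j=6: holds
First hit at j=6, so smallest k = 6-4 = 2.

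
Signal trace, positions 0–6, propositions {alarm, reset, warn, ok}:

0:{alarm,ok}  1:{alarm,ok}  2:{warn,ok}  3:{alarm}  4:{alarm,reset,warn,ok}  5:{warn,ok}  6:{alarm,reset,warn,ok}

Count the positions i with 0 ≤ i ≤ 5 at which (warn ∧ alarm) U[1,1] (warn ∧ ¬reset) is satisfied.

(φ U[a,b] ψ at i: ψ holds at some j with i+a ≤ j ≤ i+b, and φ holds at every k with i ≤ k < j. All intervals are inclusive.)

1

Evaluate at each i in [0,5]:
  i=0: ✗ (no rhs in [1,1])
  i=1: ✗ (lhs fails at k=1 before rhs at j=2)
  i=2: ✗ (no rhs in [3,3])
  i=3: ✗ (no rhs in [4,4])
  i=4: ✓ (rhs at j=5; lhs holds on [4,4])
  i=5: ✗ (no rhs in [6,6])
Positions where it holds: {4} → 1.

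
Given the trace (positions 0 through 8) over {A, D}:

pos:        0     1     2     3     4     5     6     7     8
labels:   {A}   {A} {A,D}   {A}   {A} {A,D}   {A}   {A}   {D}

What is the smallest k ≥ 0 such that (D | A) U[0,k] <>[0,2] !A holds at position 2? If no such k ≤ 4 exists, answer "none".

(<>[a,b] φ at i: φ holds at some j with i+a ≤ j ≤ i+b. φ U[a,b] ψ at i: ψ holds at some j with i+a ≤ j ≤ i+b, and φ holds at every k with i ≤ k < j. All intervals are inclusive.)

4

Need earliest j ≥ 2 with <>[0,2] !A, and (D | A) at every k in [2,j-1].
  j=2: rhs fails.
  j=3: rhs fails.
  j=4: rhs fails.
  j=5: rhs fails.
  j=6: rhs holds; lhs holds on [2,5]. k = 4.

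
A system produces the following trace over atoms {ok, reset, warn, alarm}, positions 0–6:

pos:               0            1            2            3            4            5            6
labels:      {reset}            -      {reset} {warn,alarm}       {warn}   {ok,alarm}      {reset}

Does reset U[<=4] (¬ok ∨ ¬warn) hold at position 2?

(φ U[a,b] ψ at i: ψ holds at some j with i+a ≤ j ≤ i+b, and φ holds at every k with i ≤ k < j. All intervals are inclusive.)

True

Need some j in [2,6] with (¬ok ∨ ¬warn), and reset at every k in [2,j-1].
  j=2: (¬ok ∨ ¬warn) holds; no prefix to check → satisfied.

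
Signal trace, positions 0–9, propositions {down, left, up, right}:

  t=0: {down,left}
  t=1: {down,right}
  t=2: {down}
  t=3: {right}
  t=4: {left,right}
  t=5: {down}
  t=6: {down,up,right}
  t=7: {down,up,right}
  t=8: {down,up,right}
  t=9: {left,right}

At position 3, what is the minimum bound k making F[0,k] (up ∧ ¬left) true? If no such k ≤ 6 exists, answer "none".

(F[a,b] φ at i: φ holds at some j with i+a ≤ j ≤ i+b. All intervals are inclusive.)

3

Scan j = 3,4,… for (up ∧ ¬left):
  j=3: fails
  j=4: fails
  j=5: fails
  j=6: holds
First hit at j=6, so smallest k = 6-3 = 3.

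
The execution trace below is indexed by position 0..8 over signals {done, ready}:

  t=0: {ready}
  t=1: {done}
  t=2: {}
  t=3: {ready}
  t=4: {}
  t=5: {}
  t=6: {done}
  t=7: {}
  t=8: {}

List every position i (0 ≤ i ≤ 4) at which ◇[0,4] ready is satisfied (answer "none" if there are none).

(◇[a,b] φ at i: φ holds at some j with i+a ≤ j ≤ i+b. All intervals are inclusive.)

0, 1, 2, 3

Evaluate at each i in [0,4]:
  i=0: ✓ (witness j=0)
  i=1: ✓ (witness j=3)
  i=2: ✓ (witness j=3)
  i=3: ✓ (witness j=3)
  i=4: ✗ (none in [4,8])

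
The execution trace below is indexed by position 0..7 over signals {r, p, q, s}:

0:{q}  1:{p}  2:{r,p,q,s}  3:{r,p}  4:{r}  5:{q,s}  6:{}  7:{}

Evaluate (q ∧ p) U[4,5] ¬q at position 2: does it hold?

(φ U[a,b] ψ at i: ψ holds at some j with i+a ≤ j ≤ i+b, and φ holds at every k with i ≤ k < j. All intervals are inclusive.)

Need some j in [6,7] with ¬q, and (q ∧ p) at every k in [2,j-1].
  j=6: ¬q holds, but (q ∧ p) fails at k=3 → not this j.
  j=7: ¬q holds, but (q ∧ p) fails at k=3 → not this j.
No j in the window works → until fails.

False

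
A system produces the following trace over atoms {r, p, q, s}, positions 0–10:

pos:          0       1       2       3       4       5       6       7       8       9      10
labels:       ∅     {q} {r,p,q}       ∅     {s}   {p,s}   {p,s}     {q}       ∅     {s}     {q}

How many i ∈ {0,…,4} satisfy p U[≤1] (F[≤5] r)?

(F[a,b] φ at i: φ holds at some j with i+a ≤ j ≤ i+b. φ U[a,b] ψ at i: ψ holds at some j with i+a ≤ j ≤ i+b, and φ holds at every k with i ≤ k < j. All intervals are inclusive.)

Evaluate at each i in [0,4]:
  i=0: ✓ (rhs at j=0)
  i=1: ✓ (rhs at j=1)
  i=2: ✓ (rhs at j=2)
  i=3: ✗ (no rhs in [3,4])
  i=4: ✗ (no rhs in [4,5])
Positions where it holds: {0, 1, 2} → 3.

3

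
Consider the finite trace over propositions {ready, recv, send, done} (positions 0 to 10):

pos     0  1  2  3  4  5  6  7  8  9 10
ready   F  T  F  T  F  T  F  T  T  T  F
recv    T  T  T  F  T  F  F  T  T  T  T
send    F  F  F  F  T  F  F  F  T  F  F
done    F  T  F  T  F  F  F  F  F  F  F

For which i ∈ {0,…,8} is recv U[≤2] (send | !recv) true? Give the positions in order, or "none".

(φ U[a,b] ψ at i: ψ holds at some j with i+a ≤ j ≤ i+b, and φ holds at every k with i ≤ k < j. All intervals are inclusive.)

1, 2, 3, 4, 5, 6, 7, 8

Evaluate at each i in [0,8]:
  i=0: ✗ (no rhs in [0,2])
  i=1: ✓ (rhs at j=3; lhs holds on [1,2])
  i=2: ✓ (rhs at j=3; lhs holds on [2,2])
  i=3: ✓ (rhs at j=3)
  i=4: ✓ (rhs at j=4)
  i=5: ✓ (rhs at j=5)
  i=6: ✓ (rhs at j=6)
  i=7: ✓ (rhs at j=8; lhs holds on [7,7])
  i=8: ✓ (rhs at j=8)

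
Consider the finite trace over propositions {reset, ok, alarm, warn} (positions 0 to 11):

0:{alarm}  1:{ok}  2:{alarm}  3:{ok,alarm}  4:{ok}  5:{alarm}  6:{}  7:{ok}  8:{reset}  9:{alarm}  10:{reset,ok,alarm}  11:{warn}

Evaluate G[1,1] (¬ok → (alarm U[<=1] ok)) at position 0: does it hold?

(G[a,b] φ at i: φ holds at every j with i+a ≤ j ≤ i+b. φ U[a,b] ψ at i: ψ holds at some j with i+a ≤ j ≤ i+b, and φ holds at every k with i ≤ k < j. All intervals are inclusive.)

Check (¬ok → (alarm U[<=1] ok)) at every j in [1,1]:
  j=1: antecedent false → ✓
All positions satisfy it → formula holds.

Holds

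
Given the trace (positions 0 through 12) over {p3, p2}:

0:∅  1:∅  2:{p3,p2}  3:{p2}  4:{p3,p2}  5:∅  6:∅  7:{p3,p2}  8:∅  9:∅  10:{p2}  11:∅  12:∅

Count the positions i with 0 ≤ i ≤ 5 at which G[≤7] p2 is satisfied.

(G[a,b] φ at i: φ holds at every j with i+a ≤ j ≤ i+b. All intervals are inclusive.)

0

Evaluate at each i in [0,5]:
  i=0: ✗ (fails at j=0)
  i=1: ✗ (fails at j=1)
  i=2: ✗ (fails at j=5)
  i=3: ✗ (fails at j=5)
  i=4: ✗ (fails at j=5)
  i=5: ✗ (fails at j=5)
Positions where it holds: {} → 0.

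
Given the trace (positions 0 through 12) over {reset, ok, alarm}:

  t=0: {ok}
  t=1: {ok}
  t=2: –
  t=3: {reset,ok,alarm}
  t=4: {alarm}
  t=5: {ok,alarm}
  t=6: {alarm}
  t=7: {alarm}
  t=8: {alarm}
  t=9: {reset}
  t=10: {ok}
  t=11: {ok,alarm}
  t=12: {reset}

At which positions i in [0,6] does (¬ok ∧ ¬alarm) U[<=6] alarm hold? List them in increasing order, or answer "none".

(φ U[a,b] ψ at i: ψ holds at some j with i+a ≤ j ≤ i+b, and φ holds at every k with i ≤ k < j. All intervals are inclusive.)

Evaluate at each i in [0,6]:
  i=0: ✗ (lhs fails at k=0 before rhs at j=3)
  i=1: ✗ (lhs fails at k=1 before rhs at j=3)
  i=2: ✓ (rhs at j=3; lhs holds on [2,2])
  i=3: ✓ (rhs at j=3)
  i=4: ✓ (rhs at j=4)
  i=5: ✓ (rhs at j=5)
  i=6: ✓ (rhs at j=6)

2, 3, 4, 5, 6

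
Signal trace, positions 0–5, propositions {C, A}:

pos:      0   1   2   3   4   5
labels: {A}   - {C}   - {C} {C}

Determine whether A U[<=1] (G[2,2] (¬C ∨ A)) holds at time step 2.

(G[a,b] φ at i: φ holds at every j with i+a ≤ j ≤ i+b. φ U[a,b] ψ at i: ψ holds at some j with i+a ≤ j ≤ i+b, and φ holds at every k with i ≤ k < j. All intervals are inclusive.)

Does not hold

Need some j in [2,3] with G[2,2] (¬C ∨ A), and A at every k in [2,j-1].
  j=2: G[2,2] (¬C ∨ A) — fails at 4.
  j=3: G[2,2] (¬C ∨ A) — fails at 5.
No j in the window works → until fails.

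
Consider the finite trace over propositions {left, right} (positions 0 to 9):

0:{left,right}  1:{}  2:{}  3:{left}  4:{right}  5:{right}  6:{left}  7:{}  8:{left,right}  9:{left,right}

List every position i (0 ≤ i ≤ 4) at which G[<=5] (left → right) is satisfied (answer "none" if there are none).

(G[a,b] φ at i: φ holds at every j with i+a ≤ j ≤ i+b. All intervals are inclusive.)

Evaluate at each i in [0,4]:
  i=0: ✗ (fails at j=3)
  i=1: ✗ (fails at j=3)
  i=2: ✗ (fails at j=3)
  i=3: ✗ (fails at j=3)
  i=4: ✗ (fails at j=6)

none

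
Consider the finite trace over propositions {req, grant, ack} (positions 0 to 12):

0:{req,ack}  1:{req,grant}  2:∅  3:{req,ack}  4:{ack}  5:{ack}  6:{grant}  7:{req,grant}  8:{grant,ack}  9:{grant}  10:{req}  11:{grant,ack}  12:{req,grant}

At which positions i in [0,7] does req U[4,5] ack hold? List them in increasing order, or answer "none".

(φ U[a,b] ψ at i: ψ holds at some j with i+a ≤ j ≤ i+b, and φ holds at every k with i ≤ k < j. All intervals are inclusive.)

Evaluate at each i in [0,7]:
  i=0: ✗ (lhs fails at k=2 before rhs at j=4)
  i=1: ✗ (lhs fails at k=2 before rhs at j=5)
  i=2: ✗ (no rhs in [6,7])
  i=3: ✗ (lhs fails at k=4 before rhs at j=8)
  i=4: ✗ (lhs fails at k=4 before rhs at j=8)
  i=5: ✗ (no rhs in [9,10])
  i=6: ✗ (lhs fails at k=6 before rhs at j=11)
  i=7: ✗ (lhs fails at k=8 before rhs at j=11)

none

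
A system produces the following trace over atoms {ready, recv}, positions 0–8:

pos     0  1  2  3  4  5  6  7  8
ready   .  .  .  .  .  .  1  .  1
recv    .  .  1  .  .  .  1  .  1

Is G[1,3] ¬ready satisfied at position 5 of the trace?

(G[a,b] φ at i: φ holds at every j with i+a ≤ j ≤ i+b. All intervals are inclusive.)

Check ¬ready at every j in [6,8]:
  j=6: false
  j=7: true
  j=8: false
Fails at j=6 → formula fails.

No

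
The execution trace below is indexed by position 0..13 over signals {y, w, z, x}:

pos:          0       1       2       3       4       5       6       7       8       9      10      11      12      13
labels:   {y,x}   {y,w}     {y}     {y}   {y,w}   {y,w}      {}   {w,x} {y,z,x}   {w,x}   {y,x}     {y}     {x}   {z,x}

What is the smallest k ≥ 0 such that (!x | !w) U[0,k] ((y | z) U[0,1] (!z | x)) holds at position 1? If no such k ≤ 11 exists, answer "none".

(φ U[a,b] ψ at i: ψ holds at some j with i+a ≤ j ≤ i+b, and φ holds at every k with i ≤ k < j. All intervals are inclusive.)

Need earliest j ≥ 1 with ((y | z) U[0,1] (!z | x)), and (!x | !w) at every k in [1,j-1].
  j=1: rhs holds (empty prefix). k = 0.

0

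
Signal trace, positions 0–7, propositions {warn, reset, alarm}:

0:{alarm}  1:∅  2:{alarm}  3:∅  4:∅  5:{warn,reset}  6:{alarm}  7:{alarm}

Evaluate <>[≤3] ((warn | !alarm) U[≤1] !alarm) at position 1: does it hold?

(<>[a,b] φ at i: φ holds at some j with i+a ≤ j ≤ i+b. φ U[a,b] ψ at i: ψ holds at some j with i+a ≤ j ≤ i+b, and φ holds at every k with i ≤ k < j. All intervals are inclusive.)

Check ((warn | !alarm) U[≤1] !alarm) at each j in [1,4]:
  j=1: holds
  j=2: fails
  j=3: holds
  j=4: holds
Found at j=1 → formula holds.

Holds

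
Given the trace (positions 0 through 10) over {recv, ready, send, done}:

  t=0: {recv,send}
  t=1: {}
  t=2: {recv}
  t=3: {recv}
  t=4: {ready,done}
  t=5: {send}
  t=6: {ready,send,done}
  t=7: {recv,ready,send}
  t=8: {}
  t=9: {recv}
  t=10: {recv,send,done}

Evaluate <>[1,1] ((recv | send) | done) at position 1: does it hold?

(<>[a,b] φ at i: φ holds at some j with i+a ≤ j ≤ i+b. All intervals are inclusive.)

Check ((recv | send) | done) at each j in [2,2]:
  j=2: true
Found at j=2 → formula holds.

Yes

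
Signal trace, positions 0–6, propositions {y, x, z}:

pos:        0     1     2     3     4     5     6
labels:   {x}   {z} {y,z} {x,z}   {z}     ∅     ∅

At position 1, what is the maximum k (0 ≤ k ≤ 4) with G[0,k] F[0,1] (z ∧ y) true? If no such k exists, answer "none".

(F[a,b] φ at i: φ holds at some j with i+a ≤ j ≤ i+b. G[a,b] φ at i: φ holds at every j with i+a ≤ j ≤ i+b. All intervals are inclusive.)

F[0,1] (z ∧ y) must hold from j=1 onward; find where it first fails.
  j=1: holds
  j=2: holds
  j=3: fails
Holds on [1,2], so largest k = 1.

1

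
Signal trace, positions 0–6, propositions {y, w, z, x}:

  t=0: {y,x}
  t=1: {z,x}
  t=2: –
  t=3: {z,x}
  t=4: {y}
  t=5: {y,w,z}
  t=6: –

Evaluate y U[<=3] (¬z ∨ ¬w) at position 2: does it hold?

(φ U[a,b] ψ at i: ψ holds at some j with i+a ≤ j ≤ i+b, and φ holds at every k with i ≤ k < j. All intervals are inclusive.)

Need some j in [2,5] with (¬z ∨ ¬w), and y at every k in [2,j-1].
  j=2: (¬z ∨ ¬w) holds; no prefix to check → satisfied.

Yes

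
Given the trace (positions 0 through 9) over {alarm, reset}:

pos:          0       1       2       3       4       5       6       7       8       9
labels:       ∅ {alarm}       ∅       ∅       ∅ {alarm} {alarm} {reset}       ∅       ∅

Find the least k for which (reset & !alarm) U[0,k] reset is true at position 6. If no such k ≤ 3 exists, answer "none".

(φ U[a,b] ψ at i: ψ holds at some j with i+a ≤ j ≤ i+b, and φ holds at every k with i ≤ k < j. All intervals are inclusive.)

Need earliest j ≥ 6 with reset, and (reset & !alarm) at every k in [6,j-1].
  j=6: rhs fails.
  j=7: rhs holds but lhs fails at k=6.
  j=8: rhs fails.
  j=9: rhs fails.
No witness within the range → none.

none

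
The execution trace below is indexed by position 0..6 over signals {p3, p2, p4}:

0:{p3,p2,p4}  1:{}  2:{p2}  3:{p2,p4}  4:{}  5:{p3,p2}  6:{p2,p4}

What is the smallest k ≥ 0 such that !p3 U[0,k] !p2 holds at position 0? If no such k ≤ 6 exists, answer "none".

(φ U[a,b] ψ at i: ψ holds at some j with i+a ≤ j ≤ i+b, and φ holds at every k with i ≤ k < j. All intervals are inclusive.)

none

Need earliest j ≥ 0 with !p2, and !p3 at every k in [0,j-1].
  j=0: rhs fails.
  j=1: rhs holds but lhs fails at k=0.
  j=2: rhs fails.
  j=3: rhs fails.
  j=4: rhs holds but lhs fails at k=0.
  j=5: rhs fails.
  j=6: rhs fails.
No witness within the range → none.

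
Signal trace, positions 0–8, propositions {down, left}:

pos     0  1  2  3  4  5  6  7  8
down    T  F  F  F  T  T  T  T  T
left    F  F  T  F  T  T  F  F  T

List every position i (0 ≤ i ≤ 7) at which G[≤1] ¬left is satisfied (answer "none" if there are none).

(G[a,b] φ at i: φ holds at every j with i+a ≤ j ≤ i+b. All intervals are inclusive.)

0, 6

Evaluate at each i in [0,7]:
  i=0: ✓ (all of [0,1])
  i=1: ✗ (fails at j=2)
  i=2: ✗ (fails at j=2)
  i=3: ✗ (fails at j=4)
  i=4: ✗ (fails at j=4)
  i=5: ✗ (fails at j=5)
  i=6: ✓ (all of [6,7])
  i=7: ✗ (fails at j=8)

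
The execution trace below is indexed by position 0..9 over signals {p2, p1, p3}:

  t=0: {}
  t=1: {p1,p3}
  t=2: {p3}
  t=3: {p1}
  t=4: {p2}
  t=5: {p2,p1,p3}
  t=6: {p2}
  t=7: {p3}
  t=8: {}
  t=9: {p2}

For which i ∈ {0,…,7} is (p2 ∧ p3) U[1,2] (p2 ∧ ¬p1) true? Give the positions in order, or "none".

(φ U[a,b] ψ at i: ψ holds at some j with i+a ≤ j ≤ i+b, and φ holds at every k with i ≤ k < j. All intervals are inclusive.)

Evaluate at each i in [0,7]:
  i=0: ✗ (no rhs in [1,2])
  i=1: ✗ (no rhs in [2,3])
  i=2: ✗ (lhs fails at k=2 before rhs at j=4)
  i=3: ✗ (lhs fails at k=3 before rhs at j=4)
  i=4: ✗ (lhs fails at k=4 before rhs at j=6)
  i=5: ✓ (rhs at j=6; lhs holds on [5,5])
  i=6: ✗ (no rhs in [7,8])
  i=7: ✗ (lhs fails at k=7 before rhs at j=9)

5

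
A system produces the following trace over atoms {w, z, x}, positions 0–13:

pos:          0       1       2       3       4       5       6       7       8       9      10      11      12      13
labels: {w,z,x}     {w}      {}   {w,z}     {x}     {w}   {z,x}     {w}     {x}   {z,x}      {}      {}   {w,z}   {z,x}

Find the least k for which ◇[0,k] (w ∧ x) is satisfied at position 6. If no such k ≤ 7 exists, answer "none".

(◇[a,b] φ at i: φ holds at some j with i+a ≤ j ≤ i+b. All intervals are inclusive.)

Scan j = 6,7,… for (w ∧ x):
  j=6: fails
  j=7: fails
  j=8: fails
  j=9: fails
  j=10: fails
  j=11: fails
  j=12: fails
  j=13: fails
No j in [6,13] satisfies it → none.

none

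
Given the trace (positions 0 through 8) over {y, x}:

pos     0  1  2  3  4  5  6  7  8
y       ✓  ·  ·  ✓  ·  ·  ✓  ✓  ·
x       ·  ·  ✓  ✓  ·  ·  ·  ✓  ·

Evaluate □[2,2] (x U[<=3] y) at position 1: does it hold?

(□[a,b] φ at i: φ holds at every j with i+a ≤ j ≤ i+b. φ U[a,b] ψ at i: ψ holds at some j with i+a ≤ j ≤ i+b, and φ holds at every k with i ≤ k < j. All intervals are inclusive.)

Yes

Check (x U[<=3] y) at every j in [3,3]:
  j=3: holds
All positions satisfy it → formula holds.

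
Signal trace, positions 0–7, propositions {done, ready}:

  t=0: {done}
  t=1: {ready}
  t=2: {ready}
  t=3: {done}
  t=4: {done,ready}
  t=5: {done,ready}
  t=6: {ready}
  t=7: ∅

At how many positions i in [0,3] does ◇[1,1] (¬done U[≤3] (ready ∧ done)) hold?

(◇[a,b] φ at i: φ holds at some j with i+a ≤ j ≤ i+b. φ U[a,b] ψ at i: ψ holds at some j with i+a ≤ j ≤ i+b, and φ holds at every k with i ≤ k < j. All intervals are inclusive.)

1

Evaluate at each i in [0,3]:
  i=0: ✗ (none in [1,1])
  i=1: ✗ (none in [2,2])
  i=2: ✗ (none in [3,3])
  i=3: ✓ (witness j=4)
Positions where it holds: {3} → 1.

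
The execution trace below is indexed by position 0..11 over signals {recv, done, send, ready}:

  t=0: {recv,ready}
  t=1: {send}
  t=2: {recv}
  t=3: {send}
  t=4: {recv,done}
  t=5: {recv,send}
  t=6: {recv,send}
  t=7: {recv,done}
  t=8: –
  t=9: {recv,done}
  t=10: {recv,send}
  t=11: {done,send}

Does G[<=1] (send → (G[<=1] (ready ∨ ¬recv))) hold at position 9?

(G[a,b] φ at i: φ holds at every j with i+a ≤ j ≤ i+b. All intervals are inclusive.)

False

Check (send → (G[<=1] (ready ∨ ¬recv))) at every j in [9,10]:
  j=9: antecedent false → ✓
  j=10: antecedent true; consequent fails at 10 → ✗
Fails at j=10 → formula fails.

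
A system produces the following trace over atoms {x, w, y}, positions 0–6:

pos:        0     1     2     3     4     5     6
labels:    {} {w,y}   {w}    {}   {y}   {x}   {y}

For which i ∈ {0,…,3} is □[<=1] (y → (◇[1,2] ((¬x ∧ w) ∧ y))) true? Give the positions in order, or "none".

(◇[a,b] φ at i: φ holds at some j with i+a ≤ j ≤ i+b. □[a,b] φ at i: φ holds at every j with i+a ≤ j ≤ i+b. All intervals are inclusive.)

Evaluate at each i in [0,3]:
  i=0: ✗ (fails at j=1)
  i=1: ✗ (fails at j=1)
  i=2: ✓ (all of [2,3])
  i=3: ✗ (fails at j=4)

2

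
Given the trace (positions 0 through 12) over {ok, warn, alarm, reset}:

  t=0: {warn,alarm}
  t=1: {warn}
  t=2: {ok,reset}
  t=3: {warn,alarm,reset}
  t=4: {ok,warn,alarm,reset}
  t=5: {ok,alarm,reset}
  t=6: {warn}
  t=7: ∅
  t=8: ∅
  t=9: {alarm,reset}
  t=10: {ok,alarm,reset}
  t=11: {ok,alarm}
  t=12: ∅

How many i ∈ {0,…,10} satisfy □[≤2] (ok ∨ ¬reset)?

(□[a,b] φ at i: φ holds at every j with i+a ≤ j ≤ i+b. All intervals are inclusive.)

5

Evaluate at each i in [0,10]:
  i=0: ✓ (all of [0,2])
  i=1: ✗ (fails at j=3)
  i=2: ✗ (fails at j=3)
  i=3: ✗ (fails at j=3)
  i=4: ✓ (all of [4,6])
  i=5: ✓ (all of [5,7])
  i=6: ✓ (all of [6,8])
  i=7: ✗ (fails at j=9)
  i=8: ✗ (fails at j=9)
  i=9: ✗ (fails at j=9)
  i=10: ✓ (all of [10,12])
Positions where it holds: {0, 4, 5, 6, 10} → 5.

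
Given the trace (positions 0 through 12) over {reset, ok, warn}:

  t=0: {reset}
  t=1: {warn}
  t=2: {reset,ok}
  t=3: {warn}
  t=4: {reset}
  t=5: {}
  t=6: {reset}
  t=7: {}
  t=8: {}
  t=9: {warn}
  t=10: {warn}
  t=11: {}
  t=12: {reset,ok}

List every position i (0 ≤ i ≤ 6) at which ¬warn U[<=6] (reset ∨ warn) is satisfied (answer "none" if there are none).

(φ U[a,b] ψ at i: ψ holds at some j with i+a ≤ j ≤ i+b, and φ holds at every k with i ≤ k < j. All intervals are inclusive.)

Evaluate at each i in [0,6]:
  i=0: ✓ (rhs at j=0)
  i=1: ✓ (rhs at j=1)
  i=2: ✓ (rhs at j=2)
  i=3: ✓ (rhs at j=3)
  i=4: ✓ (rhs at j=4)
  i=5: ✓ (rhs at j=6; lhs holds on [5,5])
  i=6: ✓ (rhs at j=6)

0, 1, 2, 3, 4, 5, 6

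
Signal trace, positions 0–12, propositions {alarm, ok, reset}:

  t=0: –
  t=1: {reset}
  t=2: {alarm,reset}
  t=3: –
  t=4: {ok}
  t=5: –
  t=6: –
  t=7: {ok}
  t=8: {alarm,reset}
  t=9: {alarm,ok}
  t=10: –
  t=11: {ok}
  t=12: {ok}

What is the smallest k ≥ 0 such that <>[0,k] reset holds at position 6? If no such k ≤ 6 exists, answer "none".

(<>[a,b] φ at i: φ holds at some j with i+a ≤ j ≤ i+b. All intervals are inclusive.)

2

Scan j = 6,7,… for reset:
  j=6: fails
  j=7: fails
  j=8: holds
First hit at j=8, so smallest k = 8-6 = 2.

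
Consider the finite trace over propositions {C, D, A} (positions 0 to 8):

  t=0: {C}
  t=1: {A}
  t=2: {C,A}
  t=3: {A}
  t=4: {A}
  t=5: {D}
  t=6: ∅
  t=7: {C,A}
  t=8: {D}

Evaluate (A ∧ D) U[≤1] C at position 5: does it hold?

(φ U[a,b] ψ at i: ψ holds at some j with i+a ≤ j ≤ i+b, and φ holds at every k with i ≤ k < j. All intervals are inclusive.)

False

Need some j in [5,6] with C, and (A ∧ D) at every k in [5,j-1].
  j=5: C false.
  j=6: C false.
No j in the window works → until fails.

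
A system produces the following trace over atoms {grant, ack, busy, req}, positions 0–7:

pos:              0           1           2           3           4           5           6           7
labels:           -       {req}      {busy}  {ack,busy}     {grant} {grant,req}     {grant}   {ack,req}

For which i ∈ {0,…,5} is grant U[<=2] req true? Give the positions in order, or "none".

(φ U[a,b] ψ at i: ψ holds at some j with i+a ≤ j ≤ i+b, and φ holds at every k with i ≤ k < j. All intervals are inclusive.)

Evaluate at each i in [0,5]:
  i=0: ✗ (lhs fails at k=0 before rhs at j=1)
  i=1: ✓ (rhs at j=1)
  i=2: ✗ (no rhs in [2,4])
  i=3: ✗ (lhs fails at k=3 before rhs at j=5)
  i=4: ✓ (rhs at j=5; lhs holds on [4,4])
  i=5: ✓ (rhs at j=5)

1, 4, 5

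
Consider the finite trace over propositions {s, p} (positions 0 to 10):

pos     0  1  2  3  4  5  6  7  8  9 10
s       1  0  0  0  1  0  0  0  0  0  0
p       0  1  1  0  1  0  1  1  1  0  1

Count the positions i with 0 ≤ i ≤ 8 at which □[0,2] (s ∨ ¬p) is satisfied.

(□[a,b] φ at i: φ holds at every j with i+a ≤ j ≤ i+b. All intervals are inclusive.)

1

Evaluate at each i in [0,8]:
  i=0: ✗ (fails at j=1)
  i=1: ✗ (fails at j=1)
  i=2: ✗ (fails at j=2)
  i=3: ✓ (all of [3,5])
  i=4: ✗ (fails at j=6)
  i=5: ✗ (fails at j=6)
  i=6: ✗ (fails at j=6)
  i=7: ✗ (fails at j=7)
  i=8: ✗ (fails at j=8)
Positions where it holds: {3} → 1.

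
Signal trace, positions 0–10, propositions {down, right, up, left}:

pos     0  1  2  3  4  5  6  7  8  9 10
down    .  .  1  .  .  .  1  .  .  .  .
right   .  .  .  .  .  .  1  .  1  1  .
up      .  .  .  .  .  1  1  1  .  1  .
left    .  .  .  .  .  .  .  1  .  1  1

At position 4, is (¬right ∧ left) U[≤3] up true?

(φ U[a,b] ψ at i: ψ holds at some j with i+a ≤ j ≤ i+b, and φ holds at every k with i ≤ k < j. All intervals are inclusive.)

Need some j in [4,7] with up, and (¬right ∧ left) at every k in [4,j-1].
  j=4: up false.
  j=5: up holds, but (¬right ∧ left) fails at k=4 → not this j.
  j=6: up holds, but (¬right ∧ left) fails at k=4 → not this j.
  j=7: up holds, but (¬right ∧ left) fails at k=4 → not this j.
No j in the window works → until fails.

No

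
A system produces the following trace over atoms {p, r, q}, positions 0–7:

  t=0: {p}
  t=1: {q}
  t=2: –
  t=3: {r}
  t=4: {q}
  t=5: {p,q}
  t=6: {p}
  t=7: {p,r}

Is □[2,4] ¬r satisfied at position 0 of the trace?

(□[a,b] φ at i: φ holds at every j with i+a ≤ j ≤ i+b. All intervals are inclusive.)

False

Check ¬r at every j in [2,4]:
  j=2: true
  j=3: false
  j=4: true
Fails at j=3 → formula fails.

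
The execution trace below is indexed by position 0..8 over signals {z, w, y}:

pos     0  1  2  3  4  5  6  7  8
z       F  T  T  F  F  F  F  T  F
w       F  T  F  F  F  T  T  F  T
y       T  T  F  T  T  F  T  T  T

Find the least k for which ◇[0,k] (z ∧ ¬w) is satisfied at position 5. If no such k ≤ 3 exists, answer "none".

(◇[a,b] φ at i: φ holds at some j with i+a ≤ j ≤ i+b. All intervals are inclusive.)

2

Scan j = 5,6,… for (z ∧ ¬w):
  j=5: fails
  j=6: fails
  j=7: holds
First hit at j=7, so smallest k = 7-5 = 2.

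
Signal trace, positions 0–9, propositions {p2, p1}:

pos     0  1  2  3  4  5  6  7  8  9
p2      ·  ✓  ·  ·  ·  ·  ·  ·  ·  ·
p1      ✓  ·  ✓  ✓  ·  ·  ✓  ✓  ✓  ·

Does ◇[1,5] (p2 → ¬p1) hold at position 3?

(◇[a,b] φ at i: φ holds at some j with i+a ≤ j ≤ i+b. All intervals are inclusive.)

Check (p2 → ¬p1) at each j in [4,8]:
  j=4: true
  j=5: true
  j=6: true
  j=7: true
  j=8: true
Found at j=4 → formula holds.

True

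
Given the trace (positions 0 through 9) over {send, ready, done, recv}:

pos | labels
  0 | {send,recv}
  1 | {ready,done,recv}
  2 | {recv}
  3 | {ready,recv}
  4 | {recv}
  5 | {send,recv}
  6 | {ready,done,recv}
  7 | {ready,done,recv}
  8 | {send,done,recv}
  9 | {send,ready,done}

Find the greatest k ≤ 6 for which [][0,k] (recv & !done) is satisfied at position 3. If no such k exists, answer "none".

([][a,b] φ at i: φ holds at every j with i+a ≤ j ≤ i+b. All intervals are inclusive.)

2

(recv & !done) must hold from j=3 onward; find where it first fails.
  j=3: holds
  j=4: holds
  j=5: holds
  j=6: fails
Holds on [3,5], so largest k = 2.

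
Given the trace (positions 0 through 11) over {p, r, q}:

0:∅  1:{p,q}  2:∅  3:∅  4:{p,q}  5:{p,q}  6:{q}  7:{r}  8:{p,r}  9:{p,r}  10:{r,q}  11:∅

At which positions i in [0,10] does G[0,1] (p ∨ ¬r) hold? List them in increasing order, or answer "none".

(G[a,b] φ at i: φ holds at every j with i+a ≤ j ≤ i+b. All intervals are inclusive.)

0, 1, 2, 3, 4, 5, 8

Evaluate at each i in [0,10]:
  i=0: ✓ (all of [0,1])
  i=1: ✓ (all of [1,2])
  i=2: ✓ (all of [2,3])
  i=3: ✓ (all of [3,4])
  i=4: ✓ (all of [4,5])
  i=5: ✓ (all of [5,6])
  i=6: ✗ (fails at j=7)
  i=7: ✗ (fails at j=7)
  i=8: ✓ (all of [8,9])
  i=9: ✗ (fails at j=10)
  i=10: ✗ (fails at j=10)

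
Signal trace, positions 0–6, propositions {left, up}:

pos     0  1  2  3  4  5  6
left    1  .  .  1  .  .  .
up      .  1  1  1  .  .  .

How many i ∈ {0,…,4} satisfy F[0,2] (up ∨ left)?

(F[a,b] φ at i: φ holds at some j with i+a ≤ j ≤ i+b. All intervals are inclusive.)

Evaluate at each i in [0,4]:
  i=0: ✓ (witness j=0)
  i=1: ✓ (witness j=1)
  i=2: ✓ (witness j=2)
  i=3: ✓ (witness j=3)
  i=4: ✗ (none in [4,6])
Positions where it holds: {0, 1, 2, 3} → 4.

4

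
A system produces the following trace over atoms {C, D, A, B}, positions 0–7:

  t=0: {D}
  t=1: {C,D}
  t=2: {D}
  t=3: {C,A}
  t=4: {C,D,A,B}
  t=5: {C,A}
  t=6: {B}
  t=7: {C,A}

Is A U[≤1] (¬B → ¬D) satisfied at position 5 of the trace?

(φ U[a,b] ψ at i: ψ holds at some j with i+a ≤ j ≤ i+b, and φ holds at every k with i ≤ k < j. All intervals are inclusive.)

Need some j in [5,6] with (¬B → ¬D), and A at every k in [5,j-1].
  j=5: (¬B → ¬D) holds; no prefix to check → satisfied.

True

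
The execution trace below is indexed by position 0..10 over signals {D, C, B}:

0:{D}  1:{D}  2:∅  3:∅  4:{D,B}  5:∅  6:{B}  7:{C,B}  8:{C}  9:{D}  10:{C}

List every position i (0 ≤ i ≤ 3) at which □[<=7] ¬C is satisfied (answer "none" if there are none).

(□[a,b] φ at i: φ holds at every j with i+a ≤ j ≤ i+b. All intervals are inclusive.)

none

Evaluate at each i in [0,3]:
  i=0: ✗ (fails at j=7)
  i=1: ✗ (fails at j=7)
  i=2: ✗ (fails at j=7)
  i=3: ✗ (fails at j=7)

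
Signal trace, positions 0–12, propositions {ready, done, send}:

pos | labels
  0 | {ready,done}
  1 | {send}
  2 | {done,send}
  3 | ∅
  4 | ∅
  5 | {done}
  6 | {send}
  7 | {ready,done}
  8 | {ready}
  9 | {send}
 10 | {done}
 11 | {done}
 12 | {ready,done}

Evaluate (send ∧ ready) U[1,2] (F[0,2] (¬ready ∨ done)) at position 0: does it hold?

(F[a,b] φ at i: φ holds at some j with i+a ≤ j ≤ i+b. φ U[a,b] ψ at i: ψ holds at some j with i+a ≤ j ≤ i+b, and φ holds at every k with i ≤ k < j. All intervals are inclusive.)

False

Need some j in [1,2] with F[0,2] (¬ready ∨ done), and (send ∧ ready) at every k in [0,j-1].
  j=1: F[0,2] (¬ready ∨ done) holds, but (send ∧ ready) fails at k=0 → not this j.
  j=2: F[0,2] (¬ready ∨ done) holds, but (send ∧ ready) fails at k=0 → not this j.
No j in the window works → until fails.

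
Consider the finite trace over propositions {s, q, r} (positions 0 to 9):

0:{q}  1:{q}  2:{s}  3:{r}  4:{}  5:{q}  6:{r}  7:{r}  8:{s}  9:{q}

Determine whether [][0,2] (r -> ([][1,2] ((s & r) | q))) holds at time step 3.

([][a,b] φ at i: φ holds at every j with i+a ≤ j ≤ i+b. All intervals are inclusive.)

No

Check (r -> ([][1,2] ((s & r) | q))) at every j in [3,5]:
  j=3: antecedent true; consequent fails at 4 → ✗
  j=4: antecedent false → ✓
  j=5: antecedent false → ✓
Fails at j=3 → formula fails.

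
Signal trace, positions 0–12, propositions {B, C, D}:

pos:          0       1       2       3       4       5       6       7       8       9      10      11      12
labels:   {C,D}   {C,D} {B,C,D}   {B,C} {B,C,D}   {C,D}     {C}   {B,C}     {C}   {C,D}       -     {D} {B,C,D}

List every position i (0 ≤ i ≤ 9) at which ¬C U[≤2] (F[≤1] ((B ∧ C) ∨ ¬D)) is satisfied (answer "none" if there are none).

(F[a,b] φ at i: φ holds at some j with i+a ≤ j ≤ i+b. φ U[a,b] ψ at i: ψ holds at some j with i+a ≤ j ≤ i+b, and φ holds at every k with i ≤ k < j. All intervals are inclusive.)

1, 2, 3, 4, 5, 6, 7, 8, 9

Evaluate at each i in [0,9]:
  i=0: ✗ (lhs fails at k=0 before rhs at j=1)
  i=1: ✓ (rhs at j=1)
  i=2: ✓ (rhs at j=2)
  i=3: ✓ (rhs at j=3)
  i=4: ✓ (rhs at j=4)
  i=5: ✓ (rhs at j=5)
  i=6: ✓ (rhs at j=6)
  i=7: ✓ (rhs at j=7)
  i=8: ✓ (rhs at j=8)
  i=9: ✓ (rhs at j=9)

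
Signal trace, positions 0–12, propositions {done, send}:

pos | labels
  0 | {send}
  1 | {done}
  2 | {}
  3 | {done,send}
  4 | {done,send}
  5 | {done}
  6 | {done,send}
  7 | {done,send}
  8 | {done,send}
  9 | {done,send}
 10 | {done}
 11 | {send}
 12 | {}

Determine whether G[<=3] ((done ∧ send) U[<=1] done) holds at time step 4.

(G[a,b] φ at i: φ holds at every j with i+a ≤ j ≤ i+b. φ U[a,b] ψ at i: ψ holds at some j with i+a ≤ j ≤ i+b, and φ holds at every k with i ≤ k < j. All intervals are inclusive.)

Holds

Check ((done ∧ send) U[<=1] done) at every j in [4,7]:
  j=4: holds
  j=5: holds
  j=6: holds
  j=7: holds
All positions satisfy it → formula holds.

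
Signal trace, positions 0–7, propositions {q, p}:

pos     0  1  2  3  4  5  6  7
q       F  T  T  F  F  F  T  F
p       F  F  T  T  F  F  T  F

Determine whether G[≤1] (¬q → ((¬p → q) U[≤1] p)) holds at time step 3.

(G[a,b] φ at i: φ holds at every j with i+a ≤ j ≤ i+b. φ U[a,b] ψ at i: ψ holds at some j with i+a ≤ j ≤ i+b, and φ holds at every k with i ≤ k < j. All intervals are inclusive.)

Check (¬q → ((¬p → q) U[≤1] p)) at every j in [3,4]:
  j=3: antecedent true; consequent holds → ✓
  j=4: antecedent true; consequent fails → ✗
Fails at j=4 → formula fails.

Does not hold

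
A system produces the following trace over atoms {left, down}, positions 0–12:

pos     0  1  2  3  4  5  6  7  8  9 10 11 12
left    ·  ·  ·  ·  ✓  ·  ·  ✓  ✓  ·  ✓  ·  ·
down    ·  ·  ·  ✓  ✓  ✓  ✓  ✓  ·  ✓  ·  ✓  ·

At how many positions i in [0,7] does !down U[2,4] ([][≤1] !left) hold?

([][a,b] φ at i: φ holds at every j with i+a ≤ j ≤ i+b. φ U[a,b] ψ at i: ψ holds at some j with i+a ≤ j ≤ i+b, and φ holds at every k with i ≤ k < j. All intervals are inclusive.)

Evaluate at each i in [0,7]:
  i=0: ✓ (rhs at j=2; lhs holds on [0,1])
  i=1: ✗ (lhs fails at k=3 before rhs at j=5)
  i=2: ✗ (lhs fails at k=3 before rhs at j=5)
  i=3: ✗ (lhs fails at k=3 before rhs at j=5)
  i=4: ✗ (no rhs in [6,8])
  i=5: ✗ (no rhs in [7,9])
  i=6: ✗ (no rhs in [8,10])
  i=7: ✗ (lhs fails at k=7 before rhs at j=11)
Positions where it holds: {0} → 1.

1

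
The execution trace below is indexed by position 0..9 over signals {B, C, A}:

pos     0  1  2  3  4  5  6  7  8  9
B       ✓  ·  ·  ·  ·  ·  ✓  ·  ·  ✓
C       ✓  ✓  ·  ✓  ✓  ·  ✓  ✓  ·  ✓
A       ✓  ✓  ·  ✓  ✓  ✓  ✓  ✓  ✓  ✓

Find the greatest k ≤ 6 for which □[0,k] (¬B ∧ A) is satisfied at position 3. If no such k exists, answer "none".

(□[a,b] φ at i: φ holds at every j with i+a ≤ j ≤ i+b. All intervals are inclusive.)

(¬B ∧ A) must hold from j=3 onward; find where it first fails.
  j=3: holds
  j=4: holds
  j=5: holds
  j=6: fails
Holds on [3,5], so largest k = 2.

2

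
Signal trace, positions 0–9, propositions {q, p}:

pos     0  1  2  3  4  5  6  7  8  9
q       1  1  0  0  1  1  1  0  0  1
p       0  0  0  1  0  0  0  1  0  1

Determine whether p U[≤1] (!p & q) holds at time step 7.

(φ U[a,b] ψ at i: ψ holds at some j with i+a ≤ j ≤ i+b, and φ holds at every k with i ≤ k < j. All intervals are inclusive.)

Need some j in [7,8] with (!p & q), and p at every k in [7,j-1].
  j=7: (!p & q) false.
  j=8: (!p & q) false.
No j in the window works → until fails.

False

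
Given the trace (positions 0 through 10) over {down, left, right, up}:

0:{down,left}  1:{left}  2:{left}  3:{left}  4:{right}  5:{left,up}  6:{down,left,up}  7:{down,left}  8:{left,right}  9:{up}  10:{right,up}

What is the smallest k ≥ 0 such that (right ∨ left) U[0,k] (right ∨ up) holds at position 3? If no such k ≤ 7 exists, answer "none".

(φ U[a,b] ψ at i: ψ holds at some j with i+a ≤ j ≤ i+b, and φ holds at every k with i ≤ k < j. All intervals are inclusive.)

1

Need earliest j ≥ 3 with (right ∨ up), and (right ∨ left) at every k in [3,j-1].
  j=3: rhs fails.
  j=4: rhs holds; lhs holds on [3,3]. k = 1.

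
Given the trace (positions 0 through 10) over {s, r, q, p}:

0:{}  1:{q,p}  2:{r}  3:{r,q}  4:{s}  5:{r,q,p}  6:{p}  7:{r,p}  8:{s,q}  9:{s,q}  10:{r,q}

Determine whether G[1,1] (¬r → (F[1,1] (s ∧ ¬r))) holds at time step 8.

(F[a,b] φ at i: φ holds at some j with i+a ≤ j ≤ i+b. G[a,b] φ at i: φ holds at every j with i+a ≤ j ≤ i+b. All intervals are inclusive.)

Check (¬r → (F[1,1] (s ∧ ¬r))) at every j in [9,9]:
  j=9: antecedent true; consequent fails (none in [10,10]) → ✗
Fails at j=9 → formula fails.

Does not hold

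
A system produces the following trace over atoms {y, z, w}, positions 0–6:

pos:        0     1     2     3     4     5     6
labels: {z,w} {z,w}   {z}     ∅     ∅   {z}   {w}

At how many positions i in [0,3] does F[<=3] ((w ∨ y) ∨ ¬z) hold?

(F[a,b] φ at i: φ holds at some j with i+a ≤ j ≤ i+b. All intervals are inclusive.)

4

Evaluate at each i in [0,3]:
  i=0: ✓ (witness j=0)
  i=1: ✓ (witness j=1)
  i=2: ✓ (witness j=3)
  i=3: ✓ (witness j=3)
Positions where it holds: {0, 1, 2, 3} → 4.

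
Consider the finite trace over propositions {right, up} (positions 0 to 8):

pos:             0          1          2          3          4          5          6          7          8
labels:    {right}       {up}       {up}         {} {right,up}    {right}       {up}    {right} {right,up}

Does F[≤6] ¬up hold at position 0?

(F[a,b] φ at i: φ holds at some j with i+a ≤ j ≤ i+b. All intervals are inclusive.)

True

Check ¬up at each j in [0,6]:
  j=0: true
  j=1: false
  j=2: false
  j=3: true
  j=4: false
  j=5: true
  j=6: false
Found at j=0 → formula holds.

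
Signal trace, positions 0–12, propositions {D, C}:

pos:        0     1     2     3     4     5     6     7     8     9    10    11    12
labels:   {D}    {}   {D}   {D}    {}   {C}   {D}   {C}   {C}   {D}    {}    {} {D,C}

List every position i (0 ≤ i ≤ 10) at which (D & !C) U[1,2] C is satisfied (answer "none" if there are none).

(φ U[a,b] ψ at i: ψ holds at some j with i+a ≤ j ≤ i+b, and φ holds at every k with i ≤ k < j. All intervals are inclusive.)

6

Evaluate at each i in [0,10]:
  i=0: ✗ (no rhs in [1,2])
  i=1: ✗ (no rhs in [2,3])
  i=2: ✗ (no rhs in [3,4])
  i=3: ✗ (lhs fails at k=4 before rhs at j=5)
  i=4: ✗ (lhs fails at k=4 before rhs at j=5)
  i=5: ✗ (lhs fails at k=5 before rhs at j=7)
  i=6: ✓ (rhs at j=7; lhs holds on [6,6])
  i=7: ✗ (lhs fails at k=7 before rhs at j=8)
  i=8: ✗ (no rhs in [9,10])
  i=9: ✗ (no rhs in [10,11])
  i=10: ✗ (lhs fails at k=10 before rhs at j=12)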